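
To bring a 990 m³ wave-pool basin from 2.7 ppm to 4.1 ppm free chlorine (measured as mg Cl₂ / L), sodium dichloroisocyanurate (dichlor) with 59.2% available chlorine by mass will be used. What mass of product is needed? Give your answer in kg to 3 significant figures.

2.34 kg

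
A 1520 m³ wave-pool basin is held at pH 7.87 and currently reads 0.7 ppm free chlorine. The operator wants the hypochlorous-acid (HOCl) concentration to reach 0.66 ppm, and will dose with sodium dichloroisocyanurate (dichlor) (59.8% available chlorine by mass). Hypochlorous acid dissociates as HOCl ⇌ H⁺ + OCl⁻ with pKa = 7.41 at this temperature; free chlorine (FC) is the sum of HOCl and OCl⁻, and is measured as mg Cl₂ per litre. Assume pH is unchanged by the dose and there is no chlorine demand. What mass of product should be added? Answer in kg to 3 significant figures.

4.74 kg

Volume: 1520 m³ = 1,520,000 L.
[OCl⁻]/[HOCl] = 10^(pH − pKa) = 10^(7.87 − 7.41) = 2.884; fraction as HOCl = 1/(1 + 2.884) = 0.2575.
Free chlorine required for 0.66 ppm HOCl: 0.66 / 0.2575 = 2.563 ppm.
FC to add: 2.563 − 0.7 = 1.863 mg/L as Cl₂.
Cl₂ equivalent: 1.863 mg/L × 1,520,000 L = 2832 g.
Product at 59.8% available Cl: 2832 / 0.598 = 4737 g.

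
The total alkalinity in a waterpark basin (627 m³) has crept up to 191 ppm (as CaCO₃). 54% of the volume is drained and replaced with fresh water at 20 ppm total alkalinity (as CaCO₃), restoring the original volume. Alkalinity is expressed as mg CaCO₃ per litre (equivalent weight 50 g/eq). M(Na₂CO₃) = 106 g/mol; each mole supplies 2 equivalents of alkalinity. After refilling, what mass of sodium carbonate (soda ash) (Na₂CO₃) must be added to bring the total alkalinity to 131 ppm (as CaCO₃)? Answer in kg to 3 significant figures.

Volume: 627 m³ = 627,000 L.
After draining 54% and refilling: 191 × 0.46 + 20 × 0.54 = 98.66 ppm.
Deficit to target: 131 − 98.66 = 32.34 mg/L.
As CaCO₃: 32.34 mg/L × 627,000 L = 20,280 g; ÷ 50 g/eq ÷ 2 = 202.8 mol Na₂CO₃.
Mass: 202.8 × 106 = 21,490 g.

21.5 kg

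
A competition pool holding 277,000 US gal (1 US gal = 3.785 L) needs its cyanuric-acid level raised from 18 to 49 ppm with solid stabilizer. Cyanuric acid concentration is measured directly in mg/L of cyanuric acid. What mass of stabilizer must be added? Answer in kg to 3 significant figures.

32.5 kg

Volume: 277,000 US gal × 3.785 L/gal = 1,048,445 L.
CYA to add: (49 − 18) = 31 mg/L × 1,048,445 L = 32,500 g cyanuric acid.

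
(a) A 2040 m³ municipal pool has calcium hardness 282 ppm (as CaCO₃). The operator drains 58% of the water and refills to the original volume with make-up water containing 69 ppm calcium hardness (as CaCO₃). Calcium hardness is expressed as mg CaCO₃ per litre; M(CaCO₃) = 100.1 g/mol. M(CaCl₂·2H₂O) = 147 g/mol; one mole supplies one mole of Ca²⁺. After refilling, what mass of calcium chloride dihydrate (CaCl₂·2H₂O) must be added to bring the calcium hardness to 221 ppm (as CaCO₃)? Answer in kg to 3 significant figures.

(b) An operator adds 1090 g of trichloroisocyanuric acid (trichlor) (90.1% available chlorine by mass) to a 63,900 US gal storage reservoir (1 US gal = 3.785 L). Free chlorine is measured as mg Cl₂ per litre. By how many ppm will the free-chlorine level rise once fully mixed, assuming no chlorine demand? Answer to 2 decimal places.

(a) Volume: 2040 m³ = 2,040,000 L.
(a) After draining 58% and refilling: 282 × 0.42 + 69 × 0.58 = 158.46 ppm.
(a) Deficit to target: 221 − 158.46 = 62.54 mg/L.
(a) As CaCO₃: 62.54 mg/L × 2,040,000 L = 127,600 g; ÷ 100.1 = 1275 mol Ca²⁺.
(a) Mass: 1275 × 147 = 187,400 g.

(b) Volume: 63,900 US gal × 3.785 L/gal = 241,862 L.
(b) Available chlorine delivered: 1090 g × 0.901 = 982.1 g as Cl₂.
(b) Concentration rise: 982.1 g / 241,862 L = 4.061 mg/L = 4.06 ppm.

(a) 187 kg; (b) 4.06 ppm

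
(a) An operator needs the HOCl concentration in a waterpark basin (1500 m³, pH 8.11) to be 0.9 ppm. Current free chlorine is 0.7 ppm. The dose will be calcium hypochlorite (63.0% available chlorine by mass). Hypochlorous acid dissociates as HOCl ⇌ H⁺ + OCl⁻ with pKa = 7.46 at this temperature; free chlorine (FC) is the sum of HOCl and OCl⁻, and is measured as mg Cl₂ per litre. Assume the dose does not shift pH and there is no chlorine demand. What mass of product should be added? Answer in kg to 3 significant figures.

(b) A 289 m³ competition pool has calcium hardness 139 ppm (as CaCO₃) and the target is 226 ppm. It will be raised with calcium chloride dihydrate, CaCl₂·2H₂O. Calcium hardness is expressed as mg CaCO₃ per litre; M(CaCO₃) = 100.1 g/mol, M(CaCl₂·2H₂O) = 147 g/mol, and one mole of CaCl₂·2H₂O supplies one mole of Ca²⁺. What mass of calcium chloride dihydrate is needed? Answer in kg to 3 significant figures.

(a) Volume: 1500 m³ = 1,500,000 L.
(a) [OCl⁻]/[HOCl] = 10^(pH − pKa) = 10^(8.11 − 7.46) = 4.467; fraction as HOCl = 1/(1 + 4.467) = 0.1829.
(a) Free chlorine required for 0.9 ppm HOCl: 0.9 / 0.1829 = 4.92 ppm.
(a) FC to add: 4.92 − 0.7 = 4.22 mg/L as Cl₂.
(a) Cl₂ equivalent: 4.22 mg/L × 1,500,000 L = 6330 g.
(a) Product at 63.0% available Cl: 6330 / 0.63 = 10,050 g.

(b) Volume: 289 m³ = 289,000 L.
(b) Hardness to add: (226 − 139) = 87 mg/L as CaCO₃ × 289,000 L = 25,140 g as CaCO₃.
(b) Moles of Ca²⁺ (1 mol Ca²⁺ ≡ 1 mol CaCO₃): 25,140 / 100.1 g/mol = 251.2 mol.
(b) Mass of CaCl₂·2H₂O: 251.2 × 147 = 36,920 g.

(a) 10.0 kg; (b) 36.9 kg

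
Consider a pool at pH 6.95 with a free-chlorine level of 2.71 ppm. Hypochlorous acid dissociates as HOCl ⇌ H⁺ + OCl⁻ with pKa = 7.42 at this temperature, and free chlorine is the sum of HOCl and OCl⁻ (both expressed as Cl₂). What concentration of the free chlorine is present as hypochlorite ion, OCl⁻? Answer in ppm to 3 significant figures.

[OCl⁻]/[HOCl] = 10^(pH − pKa) = 10^(6.95 − 7.42) = 10^-0.47 = 0.3388.
Fraction as HOCl = 1 / (1 + 0.3388) = 0.7469.
OCl⁻ = (1 − 0.7469) × 2.71 ppm = 0.6859 ppm.

0.686 ppm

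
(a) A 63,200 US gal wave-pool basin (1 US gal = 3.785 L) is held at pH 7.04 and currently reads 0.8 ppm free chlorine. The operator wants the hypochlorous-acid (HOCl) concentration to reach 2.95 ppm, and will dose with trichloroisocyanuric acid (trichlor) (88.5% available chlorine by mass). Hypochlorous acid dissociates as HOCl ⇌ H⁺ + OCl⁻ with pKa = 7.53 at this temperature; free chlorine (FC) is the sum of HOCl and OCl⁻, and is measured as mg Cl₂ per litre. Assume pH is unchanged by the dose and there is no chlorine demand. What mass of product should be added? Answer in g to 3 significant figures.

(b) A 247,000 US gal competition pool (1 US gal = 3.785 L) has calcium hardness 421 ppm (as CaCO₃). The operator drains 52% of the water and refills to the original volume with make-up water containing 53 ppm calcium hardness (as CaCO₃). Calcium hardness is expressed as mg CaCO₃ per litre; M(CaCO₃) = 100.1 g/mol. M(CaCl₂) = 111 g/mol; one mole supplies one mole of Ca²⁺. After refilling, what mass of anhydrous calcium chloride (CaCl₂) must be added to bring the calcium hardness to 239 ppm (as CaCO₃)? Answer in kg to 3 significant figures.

(a) 839 g; (b) 9.70 kg

(a) Volume: 63,200 US gal × 3.785 L/gal = 239,212 L.
(a) [OCl⁻]/[HOCl] = 10^(pH − pKa) = 10^(7.04 − 7.53) = 0.3236; fraction as HOCl = 1/(1 + 0.3236) = 0.7555.
(a) Free chlorine required for 2.95 ppm HOCl: 2.95 / 0.7555 = 3.905 ppm.
(a) FC to add: 3.905 − 0.8 = 3.105 mg/L as Cl₂.
(a) Cl₂ equivalent: 3.105 mg/L × 239,212 L = 742.7 g.
(a) Product at 88.5% available Cl: 742.7 / 0.885 = 839.2 g.

(b) Volume: 247,000 US gal × 3.785 L/gal = 934,895 L.
(b) After draining 52% and refilling: 421 × 0.48 + 53 × 0.52 = 229.64 ppm.
(b) Deficit to target: 239 − 229.64 = 9.36 mg/L.
(b) As CaCO₃: 9.36 mg/L × 934,895 L = 8751 g; ÷ 100.1 = 87.42 mol Ca²⁺.
(b) Mass: 87.42 × 111 = 9703 g.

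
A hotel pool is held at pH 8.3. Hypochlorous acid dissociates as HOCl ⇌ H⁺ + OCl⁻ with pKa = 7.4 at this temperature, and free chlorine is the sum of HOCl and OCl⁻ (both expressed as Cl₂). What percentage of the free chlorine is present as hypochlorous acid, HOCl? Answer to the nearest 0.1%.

[OCl⁻]/[HOCl] = 10^(pH − pKa) = 10^(8.3 − 7.4) = 10^0.90 = 7.943.
Fraction as HOCl = 1 / (1 + 7.943) = 0.1118.

11.2%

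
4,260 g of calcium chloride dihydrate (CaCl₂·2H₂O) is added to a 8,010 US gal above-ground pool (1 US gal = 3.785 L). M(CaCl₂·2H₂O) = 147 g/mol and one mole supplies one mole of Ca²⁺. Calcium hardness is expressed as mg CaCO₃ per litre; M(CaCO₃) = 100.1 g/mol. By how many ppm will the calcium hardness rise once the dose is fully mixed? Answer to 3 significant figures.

95.7 ppm

Volume: 8,010 US gal × 3.785 L/gal = 30,318 L.
Moles of Ca²⁺: 4,260 g ÷ 147 g/mol = 28.98 mol.
As CaCO₃: 28.98 mol × 100.1 g/mol = 2901 g.
Rise: 2901 g / 30,318 L × 1000 = 95.68 mg/L.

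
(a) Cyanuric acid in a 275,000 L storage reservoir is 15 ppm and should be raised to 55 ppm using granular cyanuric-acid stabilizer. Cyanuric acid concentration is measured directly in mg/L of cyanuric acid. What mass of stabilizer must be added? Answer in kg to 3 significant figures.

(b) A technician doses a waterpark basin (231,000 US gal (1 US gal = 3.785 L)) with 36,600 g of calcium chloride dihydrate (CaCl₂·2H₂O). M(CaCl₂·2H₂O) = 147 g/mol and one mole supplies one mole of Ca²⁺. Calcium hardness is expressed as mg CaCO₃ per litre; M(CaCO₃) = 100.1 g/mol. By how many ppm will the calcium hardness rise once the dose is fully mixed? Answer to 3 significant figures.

(a) CYA to add: (55 − 15) = 40 mg/L × 275,000 L = 11,000 g cyanuric acid.

(b) Volume: 231,000 US gal × 3.785 L/gal = 874,335 L.
(b) Moles of Ca²⁺: 36,600 g ÷ 147 g/mol = 249 mol.
(b) As CaCO₃: 249 mol × 100.1 g/mol = 24,920 g.
(b) Rise: 24,920 g / 874,335 L × 1000 = 28.5 mg/L.

(a) 11.0 kg; (b) 28.5 ppm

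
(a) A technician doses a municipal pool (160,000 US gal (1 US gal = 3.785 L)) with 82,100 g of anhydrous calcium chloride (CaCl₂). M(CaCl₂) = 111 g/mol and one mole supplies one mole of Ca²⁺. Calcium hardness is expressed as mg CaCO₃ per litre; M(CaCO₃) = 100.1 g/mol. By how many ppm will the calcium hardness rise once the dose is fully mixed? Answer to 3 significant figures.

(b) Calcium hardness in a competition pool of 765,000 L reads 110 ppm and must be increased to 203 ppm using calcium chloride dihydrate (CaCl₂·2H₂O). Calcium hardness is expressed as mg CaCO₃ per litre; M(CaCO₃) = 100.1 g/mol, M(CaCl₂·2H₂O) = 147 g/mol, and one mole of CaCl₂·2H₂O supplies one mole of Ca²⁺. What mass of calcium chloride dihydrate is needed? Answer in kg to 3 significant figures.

(a) 122 ppm; (b) 104 kg

(a) Volume: 160,000 US gal × 3.785 L/gal = 605,600 L.
(a) Moles of Ca²⁺: 82,100 g ÷ 111 g/mol = 739.6 mol.
(a) As CaCO₃: 739.6 mol × 100.1 g/mol = 74,040 g.
(a) Rise: 74,040 g / 605,600 L × 1000 = 122.3 mg/L.

(b) Hardness to add: (203 − 110) = 93 mg/L as CaCO₃ × 765,000 L = 71,140 g as CaCO₃.
(b) Moles of Ca²⁺ (1 mol Ca²⁺ ≡ 1 mol CaCO₃): 71,140 / 100.1 g/mol = 710.7 mol.
(b) Mass of CaCl₂·2H₂O: 710.7 × 147 = 104,500 g.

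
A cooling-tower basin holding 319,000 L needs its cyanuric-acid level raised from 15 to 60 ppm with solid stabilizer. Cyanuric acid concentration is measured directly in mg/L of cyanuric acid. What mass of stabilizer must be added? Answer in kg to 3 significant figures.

CYA to add: (60 − 15) = 45 mg/L × 319,000 L = 14,360 g cyanuric acid.

14.4 kg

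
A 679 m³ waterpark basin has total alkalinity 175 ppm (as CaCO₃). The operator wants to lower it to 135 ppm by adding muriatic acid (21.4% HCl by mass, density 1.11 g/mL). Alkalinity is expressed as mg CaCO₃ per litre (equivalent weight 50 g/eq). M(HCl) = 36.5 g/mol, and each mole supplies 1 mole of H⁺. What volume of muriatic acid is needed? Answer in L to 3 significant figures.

83.5 L

Volume: 679 m³ = 679,000 L.
Alkalinity to neutralize: (175 − 135) = 40 mg/L as CaCO₃ × 679,000 L = 27,160 g as CaCO₃.
Equivalents of H⁺ required: 27,160 ÷ 50 g/eq = 543.2 eq = 543.2 mol HCl.
Mass of HCl: 543.2 × 36.5 = 19,830 g.
Mass of 21.4% solution: 19,830 / 0.214 = 92,650 g.
Volume: 92,650 g ÷ 1.11 g/mL = 83,470 mL.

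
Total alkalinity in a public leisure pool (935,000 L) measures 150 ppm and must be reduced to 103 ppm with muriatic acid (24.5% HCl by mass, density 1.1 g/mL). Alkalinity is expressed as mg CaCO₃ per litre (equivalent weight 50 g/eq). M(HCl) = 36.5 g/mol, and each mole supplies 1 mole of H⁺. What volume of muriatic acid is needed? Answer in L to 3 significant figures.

119 L

Alkalinity to neutralize: (150 − 103) = 47 mg/L as CaCO₃ × 935,000 L = 43,940 g as CaCO₃.
Equivalents of H⁺ required: 43,940 ÷ 50 g/eq = 878.9 eq = 878.9 mol HCl.
Mass of HCl: 878.9 × 36.5 = 32,080 g.
Mass of 24.5% solution: 32,080 / 0.245 = 130,900 g.
Volume: 130,900 g ÷ 1.1 g/mL = 119,000 mL.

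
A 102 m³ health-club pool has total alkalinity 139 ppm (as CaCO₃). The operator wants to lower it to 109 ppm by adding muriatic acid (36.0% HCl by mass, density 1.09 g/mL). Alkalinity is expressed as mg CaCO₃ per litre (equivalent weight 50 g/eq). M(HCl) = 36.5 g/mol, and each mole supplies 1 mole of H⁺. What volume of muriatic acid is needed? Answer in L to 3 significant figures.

Volume: 102 m³ = 102,000 L.
Alkalinity to neutralize: (139 − 109) = 30 mg/L as CaCO₃ × 102,000 L = 3060 g as CaCO₃.
Equivalents of H⁺ required: 3060 ÷ 50 g/eq = 61.2 eq = 61.2 mol HCl.
Mass of HCl: 61.2 × 36.5 = 2234 g.
Mass of 36.0% solution: 2234 / 0.36 = 6205 g.
Volume: 6205 g ÷ 1.09 g/mL = 5693 mL.

5.69 L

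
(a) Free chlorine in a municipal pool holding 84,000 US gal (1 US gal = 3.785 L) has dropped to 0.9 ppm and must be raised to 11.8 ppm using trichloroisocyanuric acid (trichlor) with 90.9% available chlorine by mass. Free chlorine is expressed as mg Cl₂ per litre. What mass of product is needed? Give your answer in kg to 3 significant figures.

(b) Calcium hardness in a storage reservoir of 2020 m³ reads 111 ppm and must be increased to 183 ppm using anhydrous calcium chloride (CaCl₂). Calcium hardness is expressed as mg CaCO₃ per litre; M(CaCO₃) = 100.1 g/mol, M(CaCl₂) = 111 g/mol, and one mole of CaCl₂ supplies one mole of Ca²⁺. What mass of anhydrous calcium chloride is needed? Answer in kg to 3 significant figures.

(a) 3.81 kg; (b) 161 kg

(a) Volume: 84,000 US gal × 3.785 L/gal = 317,940 L.
(a) Chlorine deficit: 11.8 − 0.9 = 10.9 ppm = 10.9 mg/L as Cl₂.
(a) Cl₂ equivalent needed: 10.9 mg/L × 317,940 L = 3,466,000 mg = 3466 g.
(a) Product at 90.9% available chlorine: 3466 / 0.909 = 3812 g.

(b) Volume: 2020 m³ = 2,020,000 L.
(b) Hardness to add: (183 − 111) = 72 mg/L as CaCO₃ × 2,020,000 L = 145,400 g as CaCO₃.
(b) Moles of Ca²⁺ (1 mol Ca²⁺ ≡ 1 mol CaCO₃): 145,400 / 100.1 g/mol = 1453 mol.
(b) Mass of CaCl₂: 1453 × 111 = 161,300 g.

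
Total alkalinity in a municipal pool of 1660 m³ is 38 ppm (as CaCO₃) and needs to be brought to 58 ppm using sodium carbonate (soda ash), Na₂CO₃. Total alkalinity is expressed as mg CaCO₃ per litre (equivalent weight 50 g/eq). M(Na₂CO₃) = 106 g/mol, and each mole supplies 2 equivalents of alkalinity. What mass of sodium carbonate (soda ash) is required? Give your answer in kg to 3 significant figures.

35.2 kg

Volume: 1660 m³ = 1,660,000 L.
Alkalinity to add: (58 − 38) = 20 mg/L as CaCO₃ × 1,660,000 L = 33,200 g as CaCO₃.
Equivalents: 33,200 g ÷ 50 g/eq = 664 eq.
Each mole of Na₂CO₃ supplies 2 eq, so 664 / 2 = 332 mol.
Mass: 332 mol × 106 g/mol = 35,190 g.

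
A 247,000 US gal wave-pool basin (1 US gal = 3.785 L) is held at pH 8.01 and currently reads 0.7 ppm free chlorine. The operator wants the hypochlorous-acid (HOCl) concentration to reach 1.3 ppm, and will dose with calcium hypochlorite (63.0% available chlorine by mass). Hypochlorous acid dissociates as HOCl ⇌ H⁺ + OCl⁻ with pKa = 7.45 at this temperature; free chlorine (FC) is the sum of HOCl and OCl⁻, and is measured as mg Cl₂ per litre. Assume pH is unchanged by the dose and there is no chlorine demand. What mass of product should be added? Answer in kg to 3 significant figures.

7.89 kg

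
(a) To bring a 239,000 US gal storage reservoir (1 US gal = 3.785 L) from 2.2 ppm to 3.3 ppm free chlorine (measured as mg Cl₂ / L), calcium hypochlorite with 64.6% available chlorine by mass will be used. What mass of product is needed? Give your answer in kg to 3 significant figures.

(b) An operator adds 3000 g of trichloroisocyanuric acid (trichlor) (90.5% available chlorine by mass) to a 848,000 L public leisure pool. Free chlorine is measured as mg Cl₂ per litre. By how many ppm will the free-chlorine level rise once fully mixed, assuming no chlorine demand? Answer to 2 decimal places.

(a) 1.54 kg; (b) 3.20 ppm

(a) Volume: 239,000 US gal × 3.785 L/gal = 904,615 L.
(a) Chlorine deficit: 3.3 − 2.2 = 1.1 ppm = 1.1 mg/L as Cl₂.
(a) Cl₂ equivalent needed: 1.1 mg/L × 904,615 L = 995,100 mg = 995.1 g.
(a) Product at 64.6% available chlorine: 995.1 / 0.646 = 1540 g.

(b) Available chlorine delivered: 3000 g × 0.905 = 2715 g as Cl₂.
(b) Concentration rise: 2715 g / 848,000 L = 3.202 mg/L = 3.20 ppm.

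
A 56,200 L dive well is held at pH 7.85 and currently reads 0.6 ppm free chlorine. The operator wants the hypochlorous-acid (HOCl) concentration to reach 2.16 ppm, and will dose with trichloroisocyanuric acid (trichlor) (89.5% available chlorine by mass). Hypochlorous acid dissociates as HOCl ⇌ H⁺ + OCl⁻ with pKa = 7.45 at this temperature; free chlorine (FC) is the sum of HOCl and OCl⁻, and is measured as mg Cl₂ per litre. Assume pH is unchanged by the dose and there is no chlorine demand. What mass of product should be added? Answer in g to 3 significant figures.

439 g

[OCl⁻]/[HOCl] = 10^(pH − pKa) = 10^(7.85 − 7.45) = 2.512; fraction as HOCl = 1/(1 + 2.512) = 0.2847.
Free chlorine required for 2.16 ppm HOCl: 2.16 / 0.2847 = 7.586 ppm.
FC to add: 7.586 − 0.6 = 6.986 mg/L as Cl₂.
Cl₂ equivalent: 6.986 mg/L × 56,200 L = 392.6 g.
Product at 89.5% available Cl: 392.6 / 0.895 = 438.7 g.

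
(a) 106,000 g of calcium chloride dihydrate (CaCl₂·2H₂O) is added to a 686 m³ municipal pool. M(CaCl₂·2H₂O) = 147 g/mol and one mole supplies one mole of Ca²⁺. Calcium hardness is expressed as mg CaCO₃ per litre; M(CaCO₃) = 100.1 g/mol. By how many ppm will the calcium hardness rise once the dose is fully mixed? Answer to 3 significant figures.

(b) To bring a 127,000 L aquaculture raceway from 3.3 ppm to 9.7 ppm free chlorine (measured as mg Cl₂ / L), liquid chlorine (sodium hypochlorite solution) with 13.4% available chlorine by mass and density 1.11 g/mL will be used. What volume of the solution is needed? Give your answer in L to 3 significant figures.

(a) Volume: 686 m³ = 686,000 L.
(a) Moles of Ca²⁺: 106,000 g ÷ 147 g/mol = 721.1 mol.
(a) As CaCO₃: 721.1 mol × 100.1 g/mol = 72,180 g.
(a) Rise: 72,180 g / 686,000 L × 1000 = 105.2 mg/L.

(b) Chlorine deficit: 9.7 − 3.3 = 6.4 ppm = 6.4 mg/L as Cl₂.
(b) Cl₂ equivalent needed: 6.4 mg/L × 127,000 L = 812,800 mg = 812.8 g.
(b) Product at 13.4% available chlorine: 812.8 / 0.134 = 6066 g.
(b) Volume at density 1.11 g/mL: 6066 g ÷ 1.11 g/mL = 5465 mL.

(a) 105 ppm; (b) 5.46 L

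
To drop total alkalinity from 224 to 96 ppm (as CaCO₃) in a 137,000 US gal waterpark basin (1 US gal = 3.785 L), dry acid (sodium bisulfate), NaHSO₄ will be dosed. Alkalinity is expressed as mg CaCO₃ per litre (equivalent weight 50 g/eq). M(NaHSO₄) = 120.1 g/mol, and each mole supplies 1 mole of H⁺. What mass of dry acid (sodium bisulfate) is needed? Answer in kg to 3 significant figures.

Volume: 137,000 US gal × 3.785 L/gal = 518,545 L.
Alkalinity to neutralize: (224 − 96) = 128 mg/L as CaCO₃ × 518,545 L = 66,370 g as CaCO₃.
Equivalents of H⁺ required: 66,370 ÷ 50 g/eq = 1327 eq = 1327 mol NaHSO₄.
Mass of NaHSO₄: 1327 × 120.1 = 159,400 g.

159 kg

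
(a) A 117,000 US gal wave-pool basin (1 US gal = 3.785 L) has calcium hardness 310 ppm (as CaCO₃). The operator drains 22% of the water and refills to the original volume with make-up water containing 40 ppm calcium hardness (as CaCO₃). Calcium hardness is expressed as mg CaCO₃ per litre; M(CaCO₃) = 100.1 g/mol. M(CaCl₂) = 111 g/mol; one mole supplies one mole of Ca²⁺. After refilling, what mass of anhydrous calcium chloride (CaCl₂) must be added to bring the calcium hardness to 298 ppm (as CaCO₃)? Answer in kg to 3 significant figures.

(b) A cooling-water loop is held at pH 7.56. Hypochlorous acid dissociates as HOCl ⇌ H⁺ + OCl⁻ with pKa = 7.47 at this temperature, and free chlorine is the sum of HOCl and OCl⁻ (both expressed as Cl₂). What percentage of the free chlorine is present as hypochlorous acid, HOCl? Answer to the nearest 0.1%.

(a) Volume: 117,000 US gal × 3.785 L/gal = 442,845 L.
(a) After draining 22% and refilling: 310 × 0.78 + 40 × 0.22 = 250.6 ppm.
(a) Deficit to target: 298 − 250.6 = 47.4 mg/L.
(a) As CaCO₃: 47.4 mg/L × 442,845 L = 20,990 g; ÷ 100.1 = 209.7 mol Ca²⁺.
(a) Mass: 209.7 × 111 = 23,280 g.

(b) [OCl⁻]/[HOCl] = 10^(pH − pKa) = 10^(7.56 − 7.47) = 10^0.09 = 1.23.
(b) Fraction as HOCl = 1 / (1 + 1.23) = 0.4484.

(a) 23.3 kg; (b) 44.8%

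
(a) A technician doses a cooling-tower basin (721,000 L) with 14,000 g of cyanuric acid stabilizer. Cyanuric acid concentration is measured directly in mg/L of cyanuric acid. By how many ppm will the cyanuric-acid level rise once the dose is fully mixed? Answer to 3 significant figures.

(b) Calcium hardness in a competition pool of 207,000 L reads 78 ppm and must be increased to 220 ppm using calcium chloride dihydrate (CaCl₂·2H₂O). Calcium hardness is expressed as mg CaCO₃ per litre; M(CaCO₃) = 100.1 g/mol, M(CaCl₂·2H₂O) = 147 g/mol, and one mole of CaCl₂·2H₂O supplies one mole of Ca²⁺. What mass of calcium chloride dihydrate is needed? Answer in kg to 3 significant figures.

(a) 19.4 ppm; (b) 43.2 kg

(a) Rise: 14,000 g / 721,000 L × 1000 = 19.42 mg/L.

(b) Hardness to add: (220 − 78) = 142 mg/L as CaCO₃ × 207,000 L = 29,390 g as CaCO₃.
(b) Moles of Ca²⁺ (1 mol Ca²⁺ ≡ 1 mol CaCO₃): 29,390 / 100.1 g/mol = 293.6 mol.
(b) Mass of CaCl₂·2H₂O: 293.6 × 147 = 43,170 g.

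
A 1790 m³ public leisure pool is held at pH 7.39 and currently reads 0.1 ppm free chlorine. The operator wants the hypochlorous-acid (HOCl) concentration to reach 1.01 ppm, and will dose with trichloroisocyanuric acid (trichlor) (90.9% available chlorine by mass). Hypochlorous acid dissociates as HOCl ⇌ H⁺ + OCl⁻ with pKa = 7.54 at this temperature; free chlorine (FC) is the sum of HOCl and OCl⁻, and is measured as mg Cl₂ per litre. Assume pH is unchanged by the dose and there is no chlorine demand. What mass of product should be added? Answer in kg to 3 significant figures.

3.20 kg

Volume: 1790 m³ = 1,790,000 L.
[OCl⁻]/[HOCl] = 10^(pH − pKa) = 10^(7.39 − 7.54) = 0.7079; fraction as HOCl = 1/(1 + 0.7079) = 0.5855.
Free chlorine required for 1.01 ppm HOCl: 1.01 / 0.5855 = 1.725 ppm.
FC to add: 1.725 − 0.1 = 1.625 mg/L as Cl₂.
Cl₂ equivalent: 1.625 mg/L × 1,790,000 L = 2909 g.
Product at 90.9% available Cl: 2909 / 0.909 = 3200 g.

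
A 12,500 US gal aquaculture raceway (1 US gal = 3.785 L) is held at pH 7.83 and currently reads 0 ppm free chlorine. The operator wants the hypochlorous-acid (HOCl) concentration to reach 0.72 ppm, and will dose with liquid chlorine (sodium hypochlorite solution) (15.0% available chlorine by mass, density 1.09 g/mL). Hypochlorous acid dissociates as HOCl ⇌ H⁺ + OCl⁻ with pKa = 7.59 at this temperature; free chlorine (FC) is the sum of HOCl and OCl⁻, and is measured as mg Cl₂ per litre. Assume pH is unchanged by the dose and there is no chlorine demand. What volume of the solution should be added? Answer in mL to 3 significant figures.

570 mL

Volume: 12,500 US gal × 3.785 L/gal = 47,312 L.
[OCl⁻]/[HOCl] = 10^(pH − pKa) = 10^(7.83 − 7.59) = 1.738; fraction as HOCl = 1/(1 + 1.738) = 0.3653.
Free chlorine required for 0.72 ppm HOCl: 0.72 / 0.3653 = 1.971 ppm.
FC to add: 1.971 − 0 = 1.971 mg/L as Cl₂.
Cl₂ equivalent: 1.971 mg/L × 47,312 L = 93.26 g.
Product at 15.0% available Cl: 93.26 / 0.15 = 621.8 g.
Volume: 621.8 g ÷ 1.09 g/mL = 570.4 mL.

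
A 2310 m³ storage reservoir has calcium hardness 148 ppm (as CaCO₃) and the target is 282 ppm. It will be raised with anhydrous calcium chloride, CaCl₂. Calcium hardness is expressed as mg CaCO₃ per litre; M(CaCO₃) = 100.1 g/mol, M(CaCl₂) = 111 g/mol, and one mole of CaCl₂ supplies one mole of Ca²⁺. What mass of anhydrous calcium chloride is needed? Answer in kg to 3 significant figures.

Volume: 2310 m³ = 2,310,000 L.
Hardness to add: (282 − 148) = 134 mg/L as CaCO₃ × 2,310,000 L = 309,500 g as CaCO₃.
Moles of Ca²⁺ (1 mol Ca²⁺ ≡ 1 mol CaCO₃): 309,500 / 100.1 g/mol = 3092 mol.
Mass of CaCl₂: 3092 × 111 = 343,200 g.

343 kg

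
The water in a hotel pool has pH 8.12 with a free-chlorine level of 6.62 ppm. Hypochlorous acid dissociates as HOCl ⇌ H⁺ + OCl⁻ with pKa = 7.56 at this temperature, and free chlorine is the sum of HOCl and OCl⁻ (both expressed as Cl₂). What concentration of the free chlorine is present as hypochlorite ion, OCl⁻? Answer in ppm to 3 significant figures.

[OCl⁻]/[HOCl] = 10^(pH − pKa) = 10^(8.12 − 7.56) = 10^0.56 = 3.631.
Fraction as HOCl = 1 / (1 + 3.631) = 0.2159.
OCl⁻ = (1 − 0.2159) × 6.62 ppm = 5.19 ppm.

5.19 ppm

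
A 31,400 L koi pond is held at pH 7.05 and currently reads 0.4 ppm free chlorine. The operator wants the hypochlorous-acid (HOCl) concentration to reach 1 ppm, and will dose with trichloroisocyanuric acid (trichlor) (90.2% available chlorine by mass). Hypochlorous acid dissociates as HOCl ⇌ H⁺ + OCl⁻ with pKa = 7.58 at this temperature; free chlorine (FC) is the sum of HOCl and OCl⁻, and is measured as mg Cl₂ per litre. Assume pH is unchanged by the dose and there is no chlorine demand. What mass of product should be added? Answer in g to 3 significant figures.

31.2 g

[OCl⁻]/[HOCl] = 10^(pH − pKa) = 10^(7.05 − 7.58) = 0.2951; fraction as HOCl = 1/(1 + 0.2951) = 0.7721.
Free chlorine required for 1 ppm HOCl: 1 / 0.7721 = 1.295 ppm.
FC to add: 1.295 − 0.4 = 0.8951 mg/L as Cl₂.
Cl₂ equivalent: 0.8951 mg/L × 31,400 L = 28.11 g.
Product at 90.2% available Cl: 28.11 / 0.902 = 31.16 g.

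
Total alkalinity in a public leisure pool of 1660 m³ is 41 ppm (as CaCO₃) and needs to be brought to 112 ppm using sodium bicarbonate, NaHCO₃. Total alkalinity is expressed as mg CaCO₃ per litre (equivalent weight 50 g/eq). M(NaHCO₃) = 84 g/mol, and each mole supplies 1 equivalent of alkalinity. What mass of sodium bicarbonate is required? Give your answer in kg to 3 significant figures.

198 kg

Volume: 1660 m³ = 1,660,000 L.
Alkalinity to add: (112 − 41) = 71 mg/L as CaCO₃ × 1,660,000 L = 117,900 g as CaCO₃.
Equivalents: 117,900 g ÷ 50 g/eq = 2357 eq.
NaHCO₃ supplies 1 eq per mole → 2357 mol.
Mass: 2357 mol × 84 g/mol = 198,000 g.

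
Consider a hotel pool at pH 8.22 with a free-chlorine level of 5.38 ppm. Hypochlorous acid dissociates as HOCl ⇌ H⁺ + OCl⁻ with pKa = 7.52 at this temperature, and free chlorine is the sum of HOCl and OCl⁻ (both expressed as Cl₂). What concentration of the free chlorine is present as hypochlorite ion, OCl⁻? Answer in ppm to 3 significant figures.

4.49 ppm

[OCl⁻]/[HOCl] = 10^(pH − pKa) = 10^(8.22 − 7.52) = 10^0.70 = 5.012.
Fraction as HOCl = 1 / (1 + 5.012) = 0.1663.
OCl⁻ = (1 − 0.1663) × 5.38 ppm = 4.485 ppm.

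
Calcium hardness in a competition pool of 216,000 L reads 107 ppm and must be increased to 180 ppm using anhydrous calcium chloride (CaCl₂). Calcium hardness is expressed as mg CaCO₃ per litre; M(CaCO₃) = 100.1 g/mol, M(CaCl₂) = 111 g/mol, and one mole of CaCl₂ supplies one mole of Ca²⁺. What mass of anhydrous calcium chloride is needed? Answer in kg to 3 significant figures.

17.5 kg

Hardness to add: (180 − 107) = 73 mg/L as CaCO₃ × 216,000 L = 15,770 g as CaCO₃.
Moles of Ca²⁺ (1 mol Ca²⁺ ≡ 1 mol CaCO₃): 15,770 / 100.1 g/mol = 157.5 mol.
Mass of CaCl₂: 157.5 × 111 = 17,480 g.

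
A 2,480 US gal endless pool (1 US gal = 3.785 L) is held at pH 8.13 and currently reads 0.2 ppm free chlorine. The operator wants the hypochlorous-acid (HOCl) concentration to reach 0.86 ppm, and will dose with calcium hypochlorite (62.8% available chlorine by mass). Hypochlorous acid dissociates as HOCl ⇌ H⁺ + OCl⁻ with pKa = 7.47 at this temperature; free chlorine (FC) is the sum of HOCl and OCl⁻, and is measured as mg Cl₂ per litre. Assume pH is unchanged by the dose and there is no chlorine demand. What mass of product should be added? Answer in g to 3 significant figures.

68.6 g

Volume: 2,480 US gal × 3.785 L/gal = 9,387 L.
[OCl⁻]/[HOCl] = 10^(pH − pKa) = 10^(8.13 − 7.47) = 4.571; fraction as HOCl = 1/(1 + 4.571) = 0.1795.
Free chlorine required for 0.86 ppm HOCl: 0.86 / 0.1795 = 4.791 ppm.
FC to add: 4.791 − 0.2 = 4.591 mg/L as Cl₂.
Cl₂ equivalent: 4.591 mg/L × 9,387 L = 43.09 g.
Product at 62.8% available Cl: 43.09 / 0.628 = 68.62 g.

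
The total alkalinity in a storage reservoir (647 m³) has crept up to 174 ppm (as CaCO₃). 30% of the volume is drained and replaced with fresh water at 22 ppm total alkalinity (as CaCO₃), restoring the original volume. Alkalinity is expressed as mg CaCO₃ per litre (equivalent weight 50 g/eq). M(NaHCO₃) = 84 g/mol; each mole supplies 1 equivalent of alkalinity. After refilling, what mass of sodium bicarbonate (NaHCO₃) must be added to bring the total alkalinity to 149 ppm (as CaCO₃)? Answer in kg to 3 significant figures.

Volume: 647 m³ = 647,000 L.
After draining 30% and refilling: 174 × 0.70 + 22 × 0.30 = 128.4 ppm.
Deficit to target: 149 − 128.4 = 20.6 mg/L.
As CaCO₃: 20.6 mg/L × 647,000 L = 13,330 g; ÷ 50 g/eq ÷ 1 = 266.6 mol NaHCO₃.
Mass: 266.6 × 84 = 22,390 g.

22.4 kg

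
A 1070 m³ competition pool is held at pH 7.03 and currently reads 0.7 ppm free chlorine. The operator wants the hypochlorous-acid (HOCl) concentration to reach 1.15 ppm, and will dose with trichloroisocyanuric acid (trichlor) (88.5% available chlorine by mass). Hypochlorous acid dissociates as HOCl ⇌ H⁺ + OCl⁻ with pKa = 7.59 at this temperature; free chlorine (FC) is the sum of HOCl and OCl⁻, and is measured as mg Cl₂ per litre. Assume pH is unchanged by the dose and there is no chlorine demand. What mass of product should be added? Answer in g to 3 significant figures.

Volume: 1070 m³ = 1,070,000 L.
[OCl⁻]/[HOCl] = 10^(pH − pKa) = 10^(7.03 − 7.59) = 0.2754; fraction as HOCl = 1/(1 + 0.2754) = 0.7841.
Free chlorine required for 1.15 ppm HOCl: 1.15 / 0.7841 = 1.467 ppm.
FC to add: 1.467 − 0.7 = 0.7667 mg/L as Cl₂.
Cl₂ equivalent: 0.7667 mg/L × 1,070,000 L = 820.4 g.
Product at 88.5% available Cl: 820.4 / 0.885 = 927 g.

927 g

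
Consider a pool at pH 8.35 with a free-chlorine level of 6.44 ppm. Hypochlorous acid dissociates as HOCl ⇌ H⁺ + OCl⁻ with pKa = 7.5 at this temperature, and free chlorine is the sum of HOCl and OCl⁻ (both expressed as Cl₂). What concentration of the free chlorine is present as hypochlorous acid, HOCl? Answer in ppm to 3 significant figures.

[OCl⁻]/[HOCl] = 10^(pH − pKa) = 10^(8.35 − 7.5) = 10^0.85 = 7.079.
Fraction as HOCl = 1 / (1 + 7.079) = 0.1238.
HOCl = 0.1238 × 6.44 ppm = 0.7971 ppm.

0.797 ppm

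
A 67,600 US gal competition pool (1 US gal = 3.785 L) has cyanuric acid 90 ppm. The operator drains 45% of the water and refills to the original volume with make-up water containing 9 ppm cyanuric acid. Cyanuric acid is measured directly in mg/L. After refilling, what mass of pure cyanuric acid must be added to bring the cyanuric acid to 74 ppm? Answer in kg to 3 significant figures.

5.23 kg

Volume: 67,600 US gal × 3.785 L/gal = 255,866 L.
After draining 45% and refilling: 90 × 0.55 + 9 × 0.45 = 53.55 ppm.
Deficit to target: 74 − 53.55 = 20.45 mg/L.
Mass: 20.45 mg/L × 255,866 L = 5232 g cyanuric acid.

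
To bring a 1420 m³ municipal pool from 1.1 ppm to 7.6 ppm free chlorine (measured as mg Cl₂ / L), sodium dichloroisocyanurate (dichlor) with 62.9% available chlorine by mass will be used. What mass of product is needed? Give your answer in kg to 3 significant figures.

14.7 kg

Volume: 1420 m³ = 1,420,000 L.
Chlorine deficit: 7.6 − 1.1 = 6.5 ppm = 6.5 mg/L as Cl₂.
Cl₂ equivalent needed: 6.5 mg/L × 1,420,000 L = 9,230,000 mg = 9230 g.
Product at 62.9% available chlorine: 9230 / 0.629 = 14,670 g.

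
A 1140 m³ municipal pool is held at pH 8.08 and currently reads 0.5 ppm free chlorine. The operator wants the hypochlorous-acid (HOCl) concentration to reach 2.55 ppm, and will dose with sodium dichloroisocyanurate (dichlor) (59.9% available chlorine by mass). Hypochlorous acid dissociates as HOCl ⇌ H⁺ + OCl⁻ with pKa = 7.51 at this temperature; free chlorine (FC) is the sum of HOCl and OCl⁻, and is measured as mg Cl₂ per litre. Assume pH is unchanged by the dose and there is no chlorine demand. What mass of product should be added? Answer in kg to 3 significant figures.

Volume: 1140 m³ = 1,140,000 L.
[OCl⁻]/[HOCl] = 10^(pH − pKa) = 10^(8.08 − 7.51) = 3.715; fraction as HOCl = 1/(1 + 3.715) = 0.2121.
Free chlorine required for 2.55 ppm HOCl: 2.55 / 0.2121 = 12.02 ppm.
FC to add: 12.02 − 0.5 = 11.52 mg/L as Cl₂.
Cl₂ equivalent: 11.52 mg/L × 1,140,000 L = 13,140 g.
Product at 59.9% available Cl: 13,140 / 0.599 = 21,930 g.

21.9 kg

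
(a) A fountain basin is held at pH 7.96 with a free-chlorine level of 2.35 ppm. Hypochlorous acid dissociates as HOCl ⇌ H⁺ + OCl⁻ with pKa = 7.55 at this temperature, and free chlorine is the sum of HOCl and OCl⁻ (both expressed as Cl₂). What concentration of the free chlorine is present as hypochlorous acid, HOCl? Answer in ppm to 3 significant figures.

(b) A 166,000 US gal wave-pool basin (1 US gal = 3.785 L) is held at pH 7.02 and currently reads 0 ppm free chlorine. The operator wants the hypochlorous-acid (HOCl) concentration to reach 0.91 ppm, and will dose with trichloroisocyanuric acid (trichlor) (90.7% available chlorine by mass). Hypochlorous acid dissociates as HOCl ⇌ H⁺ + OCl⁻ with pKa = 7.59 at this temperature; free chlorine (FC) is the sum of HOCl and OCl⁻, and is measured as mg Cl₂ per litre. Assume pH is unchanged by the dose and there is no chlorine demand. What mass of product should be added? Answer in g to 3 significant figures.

(a) [OCl⁻]/[HOCl] = 10^(pH − pKa) = 10^(7.96 − 7.55) = 10^0.41 = 2.57.
(a) Fraction as HOCl = 1 / (1 + 2.57) = 0.2801.
(a) HOCl = 0.2801 × 2.35 ppm = 0.6582 ppm.

(b) Volume: 166,000 US gal × 3.785 L/gal = 628,310 L.
(b) [OCl⁻]/[HOCl] = 10^(pH − pKa) = 10^(7.02 − 7.59) = 0.2692; fraction as HOCl = 1/(1 + 0.2692) = 0.7879.
(b) Free chlorine required for 0.91 ppm HOCl: 0.91 / 0.7879 = 1.155 ppm.
(b) FC to add: 1.155 − 0 = 1.155 mg/L as Cl₂.
(b) Cl₂ equivalent: 1.155 mg/L × 628,310 L = 725.7 g.
(b) Product at 90.7% available Cl: 725.7 / 0.907 = 800.1 g.

(a) 0.658 ppm; (b) 800 g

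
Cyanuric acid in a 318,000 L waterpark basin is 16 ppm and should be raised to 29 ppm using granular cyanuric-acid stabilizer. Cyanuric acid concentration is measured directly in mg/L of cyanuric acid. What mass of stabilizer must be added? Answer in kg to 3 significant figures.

CYA to add: (29 − 16) = 13 mg/L × 318,000 L = 4134 g cyanuric acid.

4.13 kg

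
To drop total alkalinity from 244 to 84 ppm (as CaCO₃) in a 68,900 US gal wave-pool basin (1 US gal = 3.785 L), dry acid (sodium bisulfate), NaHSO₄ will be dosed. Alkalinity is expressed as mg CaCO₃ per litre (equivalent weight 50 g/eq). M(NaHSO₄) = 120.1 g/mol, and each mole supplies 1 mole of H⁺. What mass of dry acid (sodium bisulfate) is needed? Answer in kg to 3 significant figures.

Volume: 68,900 US gal × 3.785 L/gal = 260,786 L.
Alkalinity to neutralize: (244 − 84) = 160 mg/L as CaCO₃ × 260,786 L = 41,730 g as CaCO₃.
Equivalents of H⁺ required: 41,730 ÷ 50 g/eq = 834.5 eq = 834.5 mol NaHSO₄.
Mass of NaHSO₄: 834.5 × 120.1 = 100,200 g.

100 kg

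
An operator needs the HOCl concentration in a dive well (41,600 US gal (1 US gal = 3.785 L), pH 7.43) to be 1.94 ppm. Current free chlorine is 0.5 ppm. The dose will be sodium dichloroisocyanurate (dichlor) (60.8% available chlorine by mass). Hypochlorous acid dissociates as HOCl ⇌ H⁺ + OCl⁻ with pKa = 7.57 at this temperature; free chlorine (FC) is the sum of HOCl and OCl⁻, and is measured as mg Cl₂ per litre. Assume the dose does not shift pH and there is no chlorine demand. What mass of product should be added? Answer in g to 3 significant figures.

737 g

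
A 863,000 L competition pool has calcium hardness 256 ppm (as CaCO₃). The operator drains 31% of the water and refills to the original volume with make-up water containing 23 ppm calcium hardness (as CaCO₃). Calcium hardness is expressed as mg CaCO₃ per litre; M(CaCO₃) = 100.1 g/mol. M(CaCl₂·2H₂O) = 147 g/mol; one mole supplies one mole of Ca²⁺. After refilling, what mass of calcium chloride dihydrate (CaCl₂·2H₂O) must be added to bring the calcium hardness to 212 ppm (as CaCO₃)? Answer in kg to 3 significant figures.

35.8 kg

After draining 31% and refilling: 256 × 0.69 + 23 × 0.31 = 183.77 ppm.
Deficit to target: 212 − 183.77 = 28.23 mg/L.
As CaCO₃: 28.23 mg/L × 863,000 L = 24,360 g; ÷ 100.1 = 243.4 mol Ca²⁺.
Mass: 243.4 × 147 = 35,780 g.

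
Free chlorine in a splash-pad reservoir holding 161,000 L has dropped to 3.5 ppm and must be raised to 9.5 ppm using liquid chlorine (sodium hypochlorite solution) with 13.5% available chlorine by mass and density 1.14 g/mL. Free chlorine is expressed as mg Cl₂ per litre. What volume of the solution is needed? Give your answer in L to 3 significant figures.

Chlorine deficit: 9.5 − 3.5 = 6 ppm = 6 mg/L as Cl₂.
Cl₂ equivalent needed: 6 mg/L × 161,000 L = 966,000 mg = 966 g.
Product at 13.5% available chlorine: 966 / 0.135 = 7156 g.
Volume at density 1.14 g/mL: 7156 g ÷ 1.14 g/mL = 6277 mL.

6.28 L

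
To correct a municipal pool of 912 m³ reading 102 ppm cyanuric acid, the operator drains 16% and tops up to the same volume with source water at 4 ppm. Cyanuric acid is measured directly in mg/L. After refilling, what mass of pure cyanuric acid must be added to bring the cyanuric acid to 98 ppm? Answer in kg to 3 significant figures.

Volume: 912 m³ = 912,000 L.
After draining 16% and refilling: 102 × 0.84 + 4 × 0.16 = 86.32 ppm.
Deficit to target: 98 − 86.32 = 11.68 mg/L.
Mass: 11.68 mg/L × 912,000 L = 10,650 g cyanuric acid.

10.7 kg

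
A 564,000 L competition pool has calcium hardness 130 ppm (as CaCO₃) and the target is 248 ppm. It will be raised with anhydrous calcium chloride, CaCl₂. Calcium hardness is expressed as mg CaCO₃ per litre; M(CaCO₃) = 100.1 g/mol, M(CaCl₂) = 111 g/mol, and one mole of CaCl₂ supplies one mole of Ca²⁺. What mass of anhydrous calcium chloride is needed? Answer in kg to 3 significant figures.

73.8 kg

Hardness to add: (248 − 130) = 118 mg/L as CaCO₃ × 564,000 L = 66,550 g as CaCO₃.
Moles of Ca²⁺ (1 mol Ca²⁺ ≡ 1 mol CaCO₃): 66,550 / 100.1 g/mol = 664.9 mol.
Mass of CaCl₂: 664.9 × 111 = 73,800 g.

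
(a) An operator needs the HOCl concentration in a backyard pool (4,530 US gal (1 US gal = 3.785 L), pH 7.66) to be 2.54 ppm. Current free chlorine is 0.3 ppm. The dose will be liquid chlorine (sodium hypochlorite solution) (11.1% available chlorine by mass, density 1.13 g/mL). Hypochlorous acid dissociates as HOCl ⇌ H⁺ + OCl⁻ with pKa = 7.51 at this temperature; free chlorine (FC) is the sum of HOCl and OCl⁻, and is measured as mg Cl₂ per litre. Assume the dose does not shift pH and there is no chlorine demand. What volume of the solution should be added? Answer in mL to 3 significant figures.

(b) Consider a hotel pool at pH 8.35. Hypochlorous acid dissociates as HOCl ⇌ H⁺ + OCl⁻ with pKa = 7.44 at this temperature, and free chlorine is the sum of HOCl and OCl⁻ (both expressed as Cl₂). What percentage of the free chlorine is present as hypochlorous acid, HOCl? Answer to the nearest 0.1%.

(a) 797 mL; (b) 11.0%

(a) Volume: 4,530 US gal × 3.785 L/gal = 17,146 L.
(a) [OCl⁻]/[HOCl] = 10^(pH − pKa) = 10^(7.66 − 7.51) = 1.413; fraction as HOCl = 1/(1 + 1.413) = 0.4145.
(a) Free chlorine required for 2.54 ppm HOCl: 2.54 / 0.4145 = 6.128 ppm.
(a) FC to add: 6.128 − 0.3 = 5.828 mg/L as Cl₂.
(a) Cl₂ equivalent: 5.828 mg/L × 17,146 L = 99.92 g.
(a) Product at 11.1% available Cl: 99.92 / 0.111 = 900.2 g.
(a) Volume: 900.2 g ÷ 1.13 g/mL = 796.7 mL.

(b) [OCl⁻]/[HOCl] = 10^(pH − pKa) = 10^(8.35 − 7.44) = 10^0.91 = 8.128.
(b) Fraction as HOCl = 1 / (1 + 8.128) = 0.1095.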